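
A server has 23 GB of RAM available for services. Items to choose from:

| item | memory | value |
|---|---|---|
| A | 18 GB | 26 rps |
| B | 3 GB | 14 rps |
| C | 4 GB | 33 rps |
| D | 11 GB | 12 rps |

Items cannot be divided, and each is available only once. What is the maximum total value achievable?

59 rps

Check high-value combinations within 23 GB:
- B+C+D: memory 3+4+11=18, value 14+33+12=59
- A+C: memory 18+4=22, value 26+33=59
- B+C: memory 3+4=7, value 14+33=47
- C+D: memory 4+11=15, value 33+12=45
- A+B: memory 18+3=21, value 26+14=40
Best: 59 rps.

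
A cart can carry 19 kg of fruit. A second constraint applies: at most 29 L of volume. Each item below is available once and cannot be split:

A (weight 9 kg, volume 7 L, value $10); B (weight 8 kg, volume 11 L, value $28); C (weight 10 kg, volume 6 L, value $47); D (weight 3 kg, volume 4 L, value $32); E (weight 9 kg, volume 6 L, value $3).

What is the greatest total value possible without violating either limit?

$79

Feasible sets respecting both limits:
- C+D: weight 13, volume 10, value 79
- B+C: weight 18, volume 17, value 75
- B+D: weight 11, volume 15, value 60
- A+C: weight 19, volume 13, value 57
Best: $79.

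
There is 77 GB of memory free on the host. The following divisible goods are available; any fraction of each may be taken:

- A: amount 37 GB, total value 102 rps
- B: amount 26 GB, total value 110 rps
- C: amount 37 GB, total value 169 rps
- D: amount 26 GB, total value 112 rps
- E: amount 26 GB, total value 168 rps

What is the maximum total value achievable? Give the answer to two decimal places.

397.31

Take in order of value per unit:
- E (168/26 per unit): all 26 → value 168, running total 168.00
- C (169/37 per unit): all 37 → value 169, running total 337.00
- D (112/26 per unit): 14 of 26 → value 14×112/26 = 60.3077, running total 397.31
Total 397.31.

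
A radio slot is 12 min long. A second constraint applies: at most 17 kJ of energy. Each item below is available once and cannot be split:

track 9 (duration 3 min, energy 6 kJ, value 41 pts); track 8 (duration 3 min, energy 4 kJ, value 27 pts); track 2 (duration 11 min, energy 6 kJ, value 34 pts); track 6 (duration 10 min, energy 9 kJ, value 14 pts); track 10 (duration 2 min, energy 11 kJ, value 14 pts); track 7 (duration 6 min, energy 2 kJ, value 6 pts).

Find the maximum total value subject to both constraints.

Feasible sets respecting both limits:
- track 9+track 8+track 7: duration 12, energy 12, value 74
- track 9+track 8: duration 6, energy 10, value 68
- track 9+track 10: duration 5, energy 17, value 55
- track 9+track 7: duration 9, energy 8, value 47
Best: 74 pts.

74 pts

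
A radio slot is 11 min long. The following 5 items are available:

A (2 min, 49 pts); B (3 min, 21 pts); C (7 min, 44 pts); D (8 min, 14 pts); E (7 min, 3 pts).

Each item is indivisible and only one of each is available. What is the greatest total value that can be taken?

93 pts

Check high-value combinations within 11 min:
- A+C: duration 2+7=9, value 49+44=93
- A+B: duration 2+3=5, value 49+21=70
- B+C: duration 3+7=10, value 21+44=65
- A+D: duration 2+8=10, value 49+14=63
Best: 93 pts.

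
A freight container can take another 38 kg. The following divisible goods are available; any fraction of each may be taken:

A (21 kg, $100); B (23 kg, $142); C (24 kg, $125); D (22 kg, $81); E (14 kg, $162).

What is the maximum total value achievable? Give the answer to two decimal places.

309.21

Take in order of value per unit:
- E (162/14 per unit): all 14 → value 162, running total 162.00
- B (142/23 per unit): all 23 → value 142, running total 304.00
- C (125/24 per unit): 1 of 24 → value 1×125/24 = 5.2083, running total 309.21
Total 309.21.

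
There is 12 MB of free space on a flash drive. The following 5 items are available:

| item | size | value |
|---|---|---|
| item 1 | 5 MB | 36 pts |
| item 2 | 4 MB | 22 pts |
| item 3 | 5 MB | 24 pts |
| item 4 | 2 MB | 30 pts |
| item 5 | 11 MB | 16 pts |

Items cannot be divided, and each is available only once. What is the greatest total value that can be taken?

90 pts

This is a 0/1 knapsack; check combinations near the capacity.
- item 1+item 3+item 4: size 5+5+2=12, value 36+24+30=90
- item 1+item 2+item 4: size 5+4+2=11, value 36+22+30=88
- item 2+item 3+item 4: size 4+5+2=11, value 22+24+30=76
- item 1+item 4: size 5+2=7, value 36+30=66
- item 1+item 3: size 5+5=10, value 36+24=60
Best: 90 pts.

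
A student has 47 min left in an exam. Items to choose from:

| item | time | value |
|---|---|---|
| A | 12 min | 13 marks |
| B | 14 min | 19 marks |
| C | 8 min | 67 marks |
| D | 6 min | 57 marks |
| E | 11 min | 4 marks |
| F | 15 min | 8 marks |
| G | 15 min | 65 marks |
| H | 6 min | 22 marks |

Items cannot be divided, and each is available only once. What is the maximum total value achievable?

Check high-value combinations within 47 min:
- A+C+D+G+H: time 12+8+6+15+6=47, value 13+67+57+65+22=224
- C+D+E+G+H: time 8+6+11+15+6=46, value 67+57+4+65+22=215
- C+D+G+H: time 8+6+15+6=35, value 67+57+65+22=211
- B+C+D+G: time 14+8+6+15=43, value 19+67+57+65=208
Best: 224 marks.

224 marks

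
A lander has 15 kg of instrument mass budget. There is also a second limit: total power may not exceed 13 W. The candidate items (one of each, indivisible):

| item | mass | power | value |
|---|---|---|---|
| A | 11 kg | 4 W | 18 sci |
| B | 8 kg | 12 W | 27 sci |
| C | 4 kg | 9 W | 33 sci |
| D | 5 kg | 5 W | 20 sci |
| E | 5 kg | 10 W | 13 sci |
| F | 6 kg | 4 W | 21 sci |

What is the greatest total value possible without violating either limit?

Feasible sets respecting both limits:
- C+F: mass 10, power 13, value 54
- A+C: mass 15, power 13, value 51
- D+F: mass 11, power 9, value 41
Best: 54 sci.

54 sci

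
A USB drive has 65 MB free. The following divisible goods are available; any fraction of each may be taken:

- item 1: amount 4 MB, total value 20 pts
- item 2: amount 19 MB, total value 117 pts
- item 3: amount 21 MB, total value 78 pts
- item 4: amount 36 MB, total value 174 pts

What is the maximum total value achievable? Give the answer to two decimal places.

333.29

Take in order of value per unit:
- item 2 (117/19 per unit): all 19 → value 117, running total 117.00
- item 1 (20/4 per unit): all 4 → value 20, running total 137.00
- item 4 (174/36 per unit): all 36 → value 174, running total 311.00
- item 3 (78/21 per unit): 6 of 21 → value 6×78/21 = 22.2857, running total 333.29
Total 333.29.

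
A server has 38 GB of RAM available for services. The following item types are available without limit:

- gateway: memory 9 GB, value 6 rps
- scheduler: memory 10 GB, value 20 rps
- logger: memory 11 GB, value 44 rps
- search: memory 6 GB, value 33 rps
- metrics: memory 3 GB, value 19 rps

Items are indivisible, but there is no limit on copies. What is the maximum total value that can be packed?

Best value-per-unit is metrics at 19/3, and filling with it alone uses memory 12×3=36. No mix of the others beats 12×19 = 228.

228 rps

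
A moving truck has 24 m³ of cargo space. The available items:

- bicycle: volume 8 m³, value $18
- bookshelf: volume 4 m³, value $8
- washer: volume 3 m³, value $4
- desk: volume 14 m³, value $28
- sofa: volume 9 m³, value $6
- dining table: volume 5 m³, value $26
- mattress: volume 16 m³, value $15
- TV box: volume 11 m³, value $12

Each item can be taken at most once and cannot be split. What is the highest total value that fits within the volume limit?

Check high-value combinations within 24 m³:
- bookshelf+desk+dining table: volume 4+14+5=23, value 8+28+26=62
- washer+desk+dining table: volume 3+14+5=22, value 4+28+26=58
- bicycle+bookshelf+washer+dining table: volume 8+4+3+5=20, value 18+8+4+26=56
- bicycle+dining table+TV box: volume 8+5+11=24, value 18+26+12=56
- desk+dining table: volume 14+5=19, value 28+26=54
Best: $62.

$62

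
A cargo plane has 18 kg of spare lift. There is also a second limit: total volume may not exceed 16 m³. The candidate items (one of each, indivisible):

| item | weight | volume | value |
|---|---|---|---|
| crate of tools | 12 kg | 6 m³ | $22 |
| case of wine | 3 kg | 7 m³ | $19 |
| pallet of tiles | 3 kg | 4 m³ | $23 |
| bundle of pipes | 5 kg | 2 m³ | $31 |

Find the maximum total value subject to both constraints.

Feasible sets respecting both limits:
- case of wine+pallet of tiles+bundle of pipes: weight 11, volume 13, value 73
- pallet of tiles+bundle of pipes: weight 8, volume 6, value 54
- crate of tools+bundle of pipes: weight 17, volume 8, value 53
Best: $73.

$73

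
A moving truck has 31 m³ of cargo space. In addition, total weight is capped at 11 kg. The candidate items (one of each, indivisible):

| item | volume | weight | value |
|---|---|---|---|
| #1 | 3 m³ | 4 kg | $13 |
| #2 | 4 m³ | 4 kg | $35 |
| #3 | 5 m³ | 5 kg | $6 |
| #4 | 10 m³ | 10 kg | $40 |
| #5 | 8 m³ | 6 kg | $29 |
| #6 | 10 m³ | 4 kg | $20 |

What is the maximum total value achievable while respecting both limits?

$64

Feasible sets respecting both limits:
- #2+#5: volume 12, weight 10, value 64
- #2+#6: volume 14, weight 8, value 55
- #5+#6: volume 18, weight 10, value 49
Best: $64.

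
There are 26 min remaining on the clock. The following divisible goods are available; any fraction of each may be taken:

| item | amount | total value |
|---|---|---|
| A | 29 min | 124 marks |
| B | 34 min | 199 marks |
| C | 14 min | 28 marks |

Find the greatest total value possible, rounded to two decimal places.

Take in order of value per unit:
- B (199/34 per unit): 26 of 34 → value 26×199/34 = 152.1765, running total 152.18
Total 152.18.

152.18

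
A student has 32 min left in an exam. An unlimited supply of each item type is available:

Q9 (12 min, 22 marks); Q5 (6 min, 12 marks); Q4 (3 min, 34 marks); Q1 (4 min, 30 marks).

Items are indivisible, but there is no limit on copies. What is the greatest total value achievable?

Best value-per-unit is Q4 at 34/3, and filling with it alone uses time 10×3=30. No mix of the others beats 10×34 = 340.

340 marks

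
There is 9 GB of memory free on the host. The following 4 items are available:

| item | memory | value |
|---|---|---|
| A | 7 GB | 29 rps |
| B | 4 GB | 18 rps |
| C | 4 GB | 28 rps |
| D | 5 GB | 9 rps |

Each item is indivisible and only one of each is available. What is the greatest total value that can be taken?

Check high-value combinations within 9 GB:
- B+C: memory 4+4=8, value 18+28=46
- C+D: memory 4+5=9, value 28+9=37
- A: memory 7, value 29
Best: 46 rps.

46 rps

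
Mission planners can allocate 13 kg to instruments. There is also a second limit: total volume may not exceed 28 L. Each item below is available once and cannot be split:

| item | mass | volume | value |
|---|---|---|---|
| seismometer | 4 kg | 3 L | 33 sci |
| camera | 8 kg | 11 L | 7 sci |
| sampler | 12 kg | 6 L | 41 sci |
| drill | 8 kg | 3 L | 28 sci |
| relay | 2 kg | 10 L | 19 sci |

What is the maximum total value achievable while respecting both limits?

Feasible sets respecting both limits:
- seismometer+drill: mass 12, volume 6, value 61
- seismometer+relay: mass 6, volume 13, value 52
- drill+relay: mass 10, volume 13, value 47
- sampler: mass 12, volume 6, value 41
Best: 61 sci.

61 sci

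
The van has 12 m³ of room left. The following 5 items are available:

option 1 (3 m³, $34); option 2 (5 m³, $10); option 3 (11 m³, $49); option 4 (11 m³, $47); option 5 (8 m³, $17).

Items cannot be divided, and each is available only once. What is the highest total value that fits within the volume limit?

$51

Check high-value combinations within 12 m³:
- option 1+option 5: volume 3+8=11, value 34+17=51
- option 3: volume 11, value 49
- option 4: volume 11, value 47
- option 1+option 2: volume 3+5=8, value 34+10=44
- option 1: volume 3, value 34
Best: $51.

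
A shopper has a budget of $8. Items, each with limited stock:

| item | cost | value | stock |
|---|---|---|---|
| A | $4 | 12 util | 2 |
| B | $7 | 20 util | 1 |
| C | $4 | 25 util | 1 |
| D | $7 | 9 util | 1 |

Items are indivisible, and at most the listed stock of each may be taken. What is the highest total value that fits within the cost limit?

37 util

Top feasible selections:
- 1×A + 1×C: cost 8, value 37
- 1×C: cost 4, value 25
- 2×A: cost 8, value 24
Best: 37 util.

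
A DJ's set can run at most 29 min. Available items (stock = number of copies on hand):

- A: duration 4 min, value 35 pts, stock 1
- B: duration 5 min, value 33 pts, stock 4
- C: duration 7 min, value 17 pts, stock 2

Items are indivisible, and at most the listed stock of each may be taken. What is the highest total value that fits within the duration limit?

Top feasible selections:
- 1×A + 4×B: duration 24, value 167
- 1×A + 3×B + 1×C: duration 26, value 151
- 4×B + 1×C: duration 27, value 149
- 1×A + 2×B + 2×C: duration 28, value 135
Best: 167 pts.

167 pts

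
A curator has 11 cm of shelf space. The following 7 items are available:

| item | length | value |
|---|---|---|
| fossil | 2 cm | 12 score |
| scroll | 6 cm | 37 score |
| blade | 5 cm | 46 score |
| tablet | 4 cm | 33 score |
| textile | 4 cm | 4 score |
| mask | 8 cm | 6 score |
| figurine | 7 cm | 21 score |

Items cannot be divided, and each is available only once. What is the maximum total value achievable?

This is a 0/1 knapsack; check combinations near the capacity.
- fossil+blade+tablet: length 2+5+4=11, value 12+46+33=91
- scroll+blade: length 6+5=11, value 37+46=83
- blade+tablet: length 5+4=9, value 46+33=79
Best: 91 score.

91 score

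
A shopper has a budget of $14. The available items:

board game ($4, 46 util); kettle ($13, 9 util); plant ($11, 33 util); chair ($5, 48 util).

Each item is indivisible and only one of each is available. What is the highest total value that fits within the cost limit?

Check high-value combinations within $14:
- board game+chair: cost 4+5=9, value 46+48=94
- chair: cost 5, value 48
- board game: cost 4, value 46
Best: 94 util.

94 util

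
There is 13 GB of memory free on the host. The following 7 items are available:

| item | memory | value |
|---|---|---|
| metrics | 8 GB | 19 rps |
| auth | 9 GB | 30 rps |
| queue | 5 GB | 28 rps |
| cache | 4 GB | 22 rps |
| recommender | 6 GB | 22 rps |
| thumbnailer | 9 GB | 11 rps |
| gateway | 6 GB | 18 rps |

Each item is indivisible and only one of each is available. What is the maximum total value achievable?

Check high-value combinations within 13 GB:
- auth+cache: memory 9+4=13, value 30+22=52
- queue+cache: memory 5+4=9, value 28+22=50
- queue+recommender: memory 5+6=11, value 28+22=50
Best: 52 rps.

52 rps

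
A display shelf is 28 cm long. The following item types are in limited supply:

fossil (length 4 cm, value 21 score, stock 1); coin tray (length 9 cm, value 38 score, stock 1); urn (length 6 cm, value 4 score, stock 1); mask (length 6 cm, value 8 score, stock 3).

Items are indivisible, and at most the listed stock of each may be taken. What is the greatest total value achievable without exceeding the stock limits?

Best selections within length 28 and stock limits:
- 1×fossil + 1×coin tray + 2×mask: length 25, value 75
- 1×fossil + 1×coin tray + 1×urn + 1×mask: length 25, value 71
- 1×fossil + 1×coin tray + 1×mask: length 19, value 67
- 1×fossil + 1×coin tray + 1×urn: length 19, value 63
Best: 75 score.

75 score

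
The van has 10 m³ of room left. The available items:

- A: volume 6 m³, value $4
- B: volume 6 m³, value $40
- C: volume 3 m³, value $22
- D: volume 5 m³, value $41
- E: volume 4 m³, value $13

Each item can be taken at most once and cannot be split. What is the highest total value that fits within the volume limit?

$63

Check high-value combinations within 10 m³:
- C+D: volume 3+5=8, value 22+41=63
- B+C: volume 6+3=9, value 40+22=62
- D+E: volume 5+4=9, value 41+13=54
Best: $63.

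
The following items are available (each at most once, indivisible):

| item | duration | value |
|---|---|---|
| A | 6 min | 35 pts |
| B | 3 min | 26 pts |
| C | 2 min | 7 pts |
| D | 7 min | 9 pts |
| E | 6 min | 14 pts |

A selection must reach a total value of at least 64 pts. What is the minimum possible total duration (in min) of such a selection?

11

Subsets with value ≥ 64, sorted by total duration:
- A+B+C: duration 11, value 68
- A+B+E: duration 15, value 75
- A+B+D: duration 16, value 70
- A+B+C+E: duration 17, value 82
Minimum duration: 11 min.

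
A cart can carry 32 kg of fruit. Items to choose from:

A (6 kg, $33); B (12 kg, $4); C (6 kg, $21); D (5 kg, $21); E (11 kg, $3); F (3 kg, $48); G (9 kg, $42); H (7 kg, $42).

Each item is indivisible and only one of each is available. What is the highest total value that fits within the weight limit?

This is a 0/1 knapsack; check combinations near the capacity.
- A+D+F+G+H: weight 6+5+3+9+7=30, value 33+21+48+42+42=186
- A+C+F+G+H: weight 6+6+3+9+7=31, value 33+21+48+42+42=186
- C+D+F+G+H: weight 6+5+3+9+7=30, value 21+21+48+42+42=174
Best: $186.

$186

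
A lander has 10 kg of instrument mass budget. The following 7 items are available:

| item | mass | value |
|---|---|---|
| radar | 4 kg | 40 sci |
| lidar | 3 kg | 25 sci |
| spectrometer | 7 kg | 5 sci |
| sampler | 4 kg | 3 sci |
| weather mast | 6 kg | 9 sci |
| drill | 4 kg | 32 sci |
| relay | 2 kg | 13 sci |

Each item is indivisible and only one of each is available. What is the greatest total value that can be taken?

Check high-value combinations within 10 kg:
- radar+drill+relay: mass 4+4+2=10, value 40+32+13=85
- radar+lidar+relay: mass 4+3+2=9, value 40+25+13=78
- radar+drill: mass 4+4=8, value 40+32=72
- lidar+drill+relay: mass 3+4+2=9, value 25+32+13=70
- radar+lidar: mass 4+3=7, value 40+25=65
Best: 85 sci.

85 sci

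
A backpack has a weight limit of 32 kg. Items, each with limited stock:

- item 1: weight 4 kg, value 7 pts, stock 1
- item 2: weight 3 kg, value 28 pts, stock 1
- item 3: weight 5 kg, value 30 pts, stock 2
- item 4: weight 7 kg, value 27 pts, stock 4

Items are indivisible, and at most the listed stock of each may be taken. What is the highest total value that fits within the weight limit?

149 pts

Top feasible selections:
- 1×item 1 + 1×item 2 + 2×item 3 + 2×item 4: weight 31, value 149
- 1×item 2 + 2×item 3 + 2×item 4: weight 27, value 142
- 2×item 3 + 3×item 4: weight 31, value 141
Best: 149 pts.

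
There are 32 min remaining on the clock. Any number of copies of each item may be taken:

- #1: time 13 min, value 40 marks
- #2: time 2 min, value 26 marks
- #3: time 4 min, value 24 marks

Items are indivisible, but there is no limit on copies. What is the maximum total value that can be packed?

Best value-per-unit is #2 at 26/2, and filling with it alone uses time 16×2=32. No mix of the others beats 16×26 = 416.

416 marks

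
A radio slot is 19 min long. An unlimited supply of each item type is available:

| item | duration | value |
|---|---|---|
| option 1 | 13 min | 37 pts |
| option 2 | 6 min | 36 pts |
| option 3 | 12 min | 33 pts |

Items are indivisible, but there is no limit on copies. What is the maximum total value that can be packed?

108 pts

Best value-per-unit is option 2 at 36/6, and filling with it alone uses duration 3×6=18. No mix of the others beats 3×36 = 108.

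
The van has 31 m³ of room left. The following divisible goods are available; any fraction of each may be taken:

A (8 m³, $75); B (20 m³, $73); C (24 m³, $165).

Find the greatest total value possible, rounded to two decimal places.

233.13

Take in order of value per unit:
- A (75/8 per unit): all 8 → value 75, running total 75.00
- C (165/24 per unit): 23 of 24 → value 23×165/24 = 158.1250, running total 233.13
Total 233.13.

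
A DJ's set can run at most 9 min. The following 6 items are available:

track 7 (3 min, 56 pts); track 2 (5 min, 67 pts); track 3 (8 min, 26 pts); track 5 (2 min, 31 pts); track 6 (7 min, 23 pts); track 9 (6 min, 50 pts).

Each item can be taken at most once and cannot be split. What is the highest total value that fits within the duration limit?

123 pts

Check high-value combinations within 9 min:
- track 7+track 2: duration 3+5=8, value 56+67=123
- track 7+track 9: duration 3+6=9, value 56+50=106
- track 2+track 5: duration 5+2=7, value 67+31=98
- track 7+track 5: duration 3+2=5, value 56+31=87
- track 5+track 9: duration 2+6=8, value 31+50=81
Best: 123 pts.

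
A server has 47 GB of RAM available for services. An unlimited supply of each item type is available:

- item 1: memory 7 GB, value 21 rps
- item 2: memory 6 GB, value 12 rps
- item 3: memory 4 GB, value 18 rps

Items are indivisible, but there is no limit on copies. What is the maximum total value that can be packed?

201 rps

Best value-per-unit is item 3 at 18/4; filling with it alone gives 11×18 = 198.
Optimal mix: 1×item 1 + 10×item 3 → memory 47, value 201.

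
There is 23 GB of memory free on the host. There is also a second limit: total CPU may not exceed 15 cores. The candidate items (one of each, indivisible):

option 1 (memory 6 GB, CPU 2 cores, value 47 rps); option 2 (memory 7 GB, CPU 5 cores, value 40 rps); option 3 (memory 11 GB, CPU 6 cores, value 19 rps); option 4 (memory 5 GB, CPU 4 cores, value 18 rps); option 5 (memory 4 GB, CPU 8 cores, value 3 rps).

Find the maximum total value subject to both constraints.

Feasible sets respecting both limits:
- option 1+option 2+option 4: memory 18, CPU 11, value 105
- option 1+option 2+option 5: memory 17, CPU 15, value 90
- option 1+option 2: memory 13, CPU 7, value 87
Best: 105 rps.

105 rps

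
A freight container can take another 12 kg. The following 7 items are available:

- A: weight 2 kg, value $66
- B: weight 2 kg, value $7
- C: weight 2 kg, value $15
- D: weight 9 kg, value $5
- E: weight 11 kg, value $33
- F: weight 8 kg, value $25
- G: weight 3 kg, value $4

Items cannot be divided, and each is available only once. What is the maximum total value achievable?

Check high-value combinations within 12 kg:
- A+C+F: weight 2+2+8=12, value 66+15+25=106
- A+B+F: weight 2+2+8=12, value 66+7+25=98
- A+B+C+G: weight 2+2+2+3=9, value 66+7+15+4=92
Best: $106.

$106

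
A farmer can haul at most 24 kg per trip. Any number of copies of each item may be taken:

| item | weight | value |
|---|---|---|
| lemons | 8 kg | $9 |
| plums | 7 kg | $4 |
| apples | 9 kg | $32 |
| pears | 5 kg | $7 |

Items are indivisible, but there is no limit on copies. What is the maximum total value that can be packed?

$71

Best value-per-unit is apples at 32/9; filling with it alone gives 2×32 = 64.
Optimal mix: 2×apples + 1×pears → weight 23, value 71.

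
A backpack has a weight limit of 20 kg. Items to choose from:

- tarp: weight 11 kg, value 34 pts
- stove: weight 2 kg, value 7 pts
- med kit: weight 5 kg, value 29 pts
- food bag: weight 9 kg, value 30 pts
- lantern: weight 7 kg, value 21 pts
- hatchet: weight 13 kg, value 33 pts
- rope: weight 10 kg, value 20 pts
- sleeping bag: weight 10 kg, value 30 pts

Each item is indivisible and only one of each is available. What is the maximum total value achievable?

Check high-value combinations within 20 kg:
- tarp+stove+med kit: weight 11+2+5=18, value 34+7+29=70
- stove+med kit+hatchet: weight 2+5+13=20, value 7+29+33=69
- stove+med kit+food bag: weight 2+5+9=16, value 7+29+30=66
Best: 70 pts.

70 pts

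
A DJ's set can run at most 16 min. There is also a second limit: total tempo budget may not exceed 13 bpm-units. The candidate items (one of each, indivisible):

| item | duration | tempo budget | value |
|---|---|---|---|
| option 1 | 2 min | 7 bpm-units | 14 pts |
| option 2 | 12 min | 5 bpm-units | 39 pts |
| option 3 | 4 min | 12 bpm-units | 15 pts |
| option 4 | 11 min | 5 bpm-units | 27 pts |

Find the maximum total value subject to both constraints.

Feasible sets respecting both limits:
- option 1+option 2: duration 14, tempo budget 12, value 53
- option 1+option 4: duration 13, tempo budget 12, value 41
- option 2: duration 12, tempo budget 5, value 39
Best: 53 pts.

53 pts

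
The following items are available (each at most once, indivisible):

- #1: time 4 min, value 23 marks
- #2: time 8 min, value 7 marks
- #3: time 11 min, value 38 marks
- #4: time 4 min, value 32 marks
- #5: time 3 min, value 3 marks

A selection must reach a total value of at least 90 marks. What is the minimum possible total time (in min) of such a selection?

19

Subsets with value ≥ 90, sorted by total time:
- #1+#3+#4: time 19, value 93
- #1+#3+#4+#5: time 22, value 96
- #1+#2+#3+#4: time 27, value 100
- #1+#2+#3+#4+#5: time 30, value 103
Minimum time: 19 min.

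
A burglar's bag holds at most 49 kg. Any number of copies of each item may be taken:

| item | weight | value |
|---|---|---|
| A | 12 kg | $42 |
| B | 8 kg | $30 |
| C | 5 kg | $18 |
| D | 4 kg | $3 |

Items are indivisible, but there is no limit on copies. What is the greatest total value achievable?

$180

Best value-per-unit is B at 30/8; filling with it alone gives 6×30 = 180.
Optimal mix: 1×A + 4×B + 1×C → weight 49, value 180.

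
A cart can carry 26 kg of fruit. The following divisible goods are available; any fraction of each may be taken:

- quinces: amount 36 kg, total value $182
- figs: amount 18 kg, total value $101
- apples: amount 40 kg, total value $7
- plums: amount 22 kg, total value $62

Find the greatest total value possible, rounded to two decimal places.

Take in order of value per unit:
- figs (101/18 per unit): all 18 → value 101, running total 101.00
- quinces (182/36 per unit): 8 of 36 → value 8×182/36 = 40.4444, running total 141.44
Total 141.44.

141.44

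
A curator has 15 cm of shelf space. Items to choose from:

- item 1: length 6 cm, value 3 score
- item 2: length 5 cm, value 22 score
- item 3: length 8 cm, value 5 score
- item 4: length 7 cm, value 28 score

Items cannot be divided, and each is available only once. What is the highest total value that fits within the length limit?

50 score

Check high-value combinations within 15 cm:
- item 2+item 4: length 5+7=12, value 22+28=50
- item 3+item 4: length 8+7=15, value 5+28=33
- item 1+item 4: length 6+7=13, value 3+28=31
- item 4: length 7, value 28
- item 2+item 3: length 5+8=13, value 22+5=27
Best: 50 score.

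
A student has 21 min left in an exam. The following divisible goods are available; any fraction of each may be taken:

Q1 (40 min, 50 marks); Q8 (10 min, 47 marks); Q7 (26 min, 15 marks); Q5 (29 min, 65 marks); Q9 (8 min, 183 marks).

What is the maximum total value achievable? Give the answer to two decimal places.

Take in order of value per unit:
- Q9 (183/8 per unit): all 8 → value 183, running total 183.00
- Q8 (47/10 per unit): all 10 → value 47, running total 230.00
- Q5 (65/29 per unit): 3 of 29 → value 3×65/29 = 6.7241, running total 236.72
Total 236.72.

236.72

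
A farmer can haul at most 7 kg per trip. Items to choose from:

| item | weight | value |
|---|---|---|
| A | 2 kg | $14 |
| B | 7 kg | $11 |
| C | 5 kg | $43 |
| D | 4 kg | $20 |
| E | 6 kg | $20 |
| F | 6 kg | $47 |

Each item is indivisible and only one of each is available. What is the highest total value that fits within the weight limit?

Check high-value combinations within 7 kg:
- A+C: weight 2+5=7, value 14+43=57
- F: weight 6, value 47
- C: weight 5, value 43
- A+D: weight 2+4=6, value 14+20=34
Best: $57.

$57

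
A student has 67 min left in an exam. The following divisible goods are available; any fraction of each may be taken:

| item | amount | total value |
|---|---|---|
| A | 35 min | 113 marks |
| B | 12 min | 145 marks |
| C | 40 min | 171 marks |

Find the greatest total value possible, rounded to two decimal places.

364.43

Take in order of value per unit:
- B (145/12 per unit): all 12 → value 145, running total 145.00
- C (171/40 per unit): all 40 → value 171, running total 316.00
- A (113/35 per unit): 15 of 35 → value 15×113/35 = 48.4286, running total 364.43
Total 364.43.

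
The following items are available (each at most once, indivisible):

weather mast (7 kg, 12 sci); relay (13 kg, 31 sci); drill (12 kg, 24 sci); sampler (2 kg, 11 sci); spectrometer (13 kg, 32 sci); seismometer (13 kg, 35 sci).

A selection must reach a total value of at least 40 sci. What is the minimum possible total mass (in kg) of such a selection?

15

Subsets with value ≥ 40, sorted by total mass:
- sampler+seismometer: mass 15, value 46
- sampler+spectrometer: mass 15, value 43
Minimum mass: 15 kg.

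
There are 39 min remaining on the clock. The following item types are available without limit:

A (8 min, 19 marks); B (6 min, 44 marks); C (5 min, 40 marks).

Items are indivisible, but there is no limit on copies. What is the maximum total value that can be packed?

Best value-per-unit is C at 40/5; filling with it alone gives 7×40 = 280.
Optimal mix: 4×B + 3×C → time 39, value 296.

296 marks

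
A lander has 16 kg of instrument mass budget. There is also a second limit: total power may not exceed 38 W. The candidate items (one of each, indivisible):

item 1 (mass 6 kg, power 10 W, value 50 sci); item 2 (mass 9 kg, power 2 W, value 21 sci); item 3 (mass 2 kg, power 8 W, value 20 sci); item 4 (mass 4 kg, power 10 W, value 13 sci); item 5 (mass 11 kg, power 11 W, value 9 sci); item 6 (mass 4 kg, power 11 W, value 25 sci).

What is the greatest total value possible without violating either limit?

Feasible sets respecting both limits:
- item 1+item 3+item 6: mass 12, power 29, value 95
- item 1+item 4+item 6: mass 14, power 31, value 88
- item 1+item 3+item 4: mass 12, power 28, value 83
- item 1+item 6: mass 10, power 21, value 75
Best: 95 sci.

95 sci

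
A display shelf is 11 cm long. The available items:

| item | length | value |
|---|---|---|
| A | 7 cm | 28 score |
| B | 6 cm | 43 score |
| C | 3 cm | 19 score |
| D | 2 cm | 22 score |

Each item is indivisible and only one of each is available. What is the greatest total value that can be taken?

This is a 0/1 knapsack; check combinations near the capacity.
- B+C+D: length 6+3+2=11, value 43+19+22=84
- B+D: length 6+2=8, value 43+22=65
- B+C: length 6+3=9, value 43+19=62
- A+D: length 7+2=9, value 28+22=50
- A+C: length 7+3=10, value 28+19=47
Best: 84 score.

84 score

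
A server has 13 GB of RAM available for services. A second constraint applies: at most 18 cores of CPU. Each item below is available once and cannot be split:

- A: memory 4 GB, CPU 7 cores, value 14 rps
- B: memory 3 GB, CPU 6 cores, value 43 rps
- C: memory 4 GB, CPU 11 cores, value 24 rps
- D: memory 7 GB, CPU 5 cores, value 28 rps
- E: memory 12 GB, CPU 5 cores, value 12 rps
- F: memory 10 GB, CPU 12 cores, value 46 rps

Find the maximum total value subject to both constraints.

89 rps

Feasible sets respecting both limits:
- B+F: memory 13, CPU 18, value 89
- B+D: memory 10, CPU 11, value 71
- B+C: memory 7, CPU 17, value 67
- A+B: memory 7, CPU 13, value 57
Best: 89 rps.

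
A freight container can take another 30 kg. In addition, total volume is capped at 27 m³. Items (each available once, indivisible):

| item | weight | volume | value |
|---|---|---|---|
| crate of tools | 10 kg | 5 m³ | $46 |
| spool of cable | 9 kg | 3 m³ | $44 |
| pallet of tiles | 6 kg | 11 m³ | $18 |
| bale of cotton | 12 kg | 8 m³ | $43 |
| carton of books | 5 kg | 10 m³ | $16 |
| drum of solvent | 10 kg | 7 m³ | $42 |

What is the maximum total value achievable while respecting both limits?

Feasible sets respecting both limits:
- crate of tools+spool of cable+drum of solvent: weight 29, volume 15, value 132
- crate of tools+spool of cable+pallet of tiles: weight 25, volume 19, value 108
- crate of tools+pallet of tiles+bale of cotton: weight 28, volume 24, value 107
Best: $132.

$132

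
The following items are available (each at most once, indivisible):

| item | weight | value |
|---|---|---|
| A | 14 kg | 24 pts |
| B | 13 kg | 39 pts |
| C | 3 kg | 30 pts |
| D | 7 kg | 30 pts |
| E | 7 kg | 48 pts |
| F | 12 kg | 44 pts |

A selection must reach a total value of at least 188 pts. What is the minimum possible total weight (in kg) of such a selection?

42

Subsets with value ≥ 188, sorted by total weight:
- B+C+D+E+F: weight 42, value 191
- A+B+C+D+E+F: weight 56, value 215
Minimum weight: 42 kg.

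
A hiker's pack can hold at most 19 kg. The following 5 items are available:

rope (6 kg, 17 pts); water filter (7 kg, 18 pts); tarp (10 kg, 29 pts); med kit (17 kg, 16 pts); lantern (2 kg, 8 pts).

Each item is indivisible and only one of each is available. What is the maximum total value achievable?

This is a 0/1 knapsack; check combinations near the capacity.
- water filter+tarp+lantern: weight 7+10+2=19, value 18+29+8=55
- rope+tarp+lantern: weight 6+10+2=18, value 17+29+8=54
- water filter+tarp: weight 7+10=17, value 18+29=47
- rope+tarp: weight 6+10=16, value 17+29=46
Best: 55 pts.

55 pts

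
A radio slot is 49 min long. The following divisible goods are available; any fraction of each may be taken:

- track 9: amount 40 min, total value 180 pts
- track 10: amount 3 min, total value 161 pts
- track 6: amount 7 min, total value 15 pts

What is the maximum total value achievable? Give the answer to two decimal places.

Take in order of value per unit:
- track 10 (161/3 per unit): all 3 → value 161, running total 161.00
- track 9 (180/40 per unit): all 40 → value 180, running total 341.00
- track 6 (15/7 per unit): 6 of 7 → value 6×15/7 = 12.8571, running total 353.86
Total 353.86.

353.86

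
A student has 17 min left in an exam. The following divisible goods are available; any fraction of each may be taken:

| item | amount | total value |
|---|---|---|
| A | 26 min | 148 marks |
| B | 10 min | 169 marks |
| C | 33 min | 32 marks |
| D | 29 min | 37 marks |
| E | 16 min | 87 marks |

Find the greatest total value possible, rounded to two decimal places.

208.85

Take in order of value per unit:
- B (169/10 per unit): all 10 → value 169, running total 169.00
- A (148/26 per unit): 7 of 26 → value 7×148/26 = 39.8462, running total 208.85
Total 208.85.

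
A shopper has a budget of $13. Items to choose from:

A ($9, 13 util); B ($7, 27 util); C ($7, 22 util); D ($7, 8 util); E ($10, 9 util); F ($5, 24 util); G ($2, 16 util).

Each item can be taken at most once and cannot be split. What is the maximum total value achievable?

Check high-value combinations within $13:
- B+F: cost 7+5=12, value 27+24=51
- C+F: cost 7+5=12, value 22+24=46
- B+G: cost 7+2=9, value 27+16=43
Best: 51 util.

51 util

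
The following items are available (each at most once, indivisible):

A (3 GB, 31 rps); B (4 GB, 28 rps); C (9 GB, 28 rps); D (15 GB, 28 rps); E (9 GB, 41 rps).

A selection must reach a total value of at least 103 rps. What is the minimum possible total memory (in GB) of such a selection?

25

Subsets with value ≥ 103, sorted by total memory:
- A+B+C+E: memory 25, value 128
- A+B+D+E: memory 31, value 128
- A+B+C+D: memory 31, value 115
Minimum memory: 25 GB.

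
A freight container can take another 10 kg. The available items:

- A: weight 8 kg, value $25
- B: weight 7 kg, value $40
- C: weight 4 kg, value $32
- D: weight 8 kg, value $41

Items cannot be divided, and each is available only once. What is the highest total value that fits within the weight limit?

Check high-value combinations within 10 kg:
- D: weight 8, value 41
- B: weight 7, value 40
- C: weight 4, value 32
- A: weight 8, value 25
Best: $41.

$41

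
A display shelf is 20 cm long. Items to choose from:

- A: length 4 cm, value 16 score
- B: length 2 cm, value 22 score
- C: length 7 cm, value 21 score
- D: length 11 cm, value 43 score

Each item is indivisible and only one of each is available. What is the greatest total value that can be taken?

86 score

Check high-value combinations within 20 cm:
- B+C+D: length 2+7+11=20, value 22+21+43=86
- A+B+D: length 4+2+11=17, value 16+22+43=81
- B+D: length 2+11=13, value 22+43=65
- C+D: length 7+11=18, value 21+43=64
Best: 86 score.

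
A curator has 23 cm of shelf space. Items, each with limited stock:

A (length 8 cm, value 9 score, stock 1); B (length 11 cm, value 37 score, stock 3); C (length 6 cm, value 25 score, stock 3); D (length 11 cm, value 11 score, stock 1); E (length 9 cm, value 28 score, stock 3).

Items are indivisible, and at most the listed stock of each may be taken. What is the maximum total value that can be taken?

Top feasible selections:
- 1×B + 2×C: length 23, value 87
- 2×C + 1×E: length 21, value 78
- 3×C: length 18, value 75
Best: 87 score.

87 score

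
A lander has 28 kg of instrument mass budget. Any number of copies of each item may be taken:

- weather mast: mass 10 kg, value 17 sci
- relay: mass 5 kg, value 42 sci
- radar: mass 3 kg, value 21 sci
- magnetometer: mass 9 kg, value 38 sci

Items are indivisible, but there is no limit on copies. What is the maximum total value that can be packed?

231 sci

Best value-per-unit is relay at 42/5; filling with it alone gives 5×42 = 210.
Optimal mix: 5×relay + 1×radar → mass 28, value 231.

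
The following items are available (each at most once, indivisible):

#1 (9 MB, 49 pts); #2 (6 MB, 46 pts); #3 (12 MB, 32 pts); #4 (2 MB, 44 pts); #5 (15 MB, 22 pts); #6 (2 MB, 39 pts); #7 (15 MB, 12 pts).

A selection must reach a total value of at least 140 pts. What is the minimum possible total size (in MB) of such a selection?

19

Subsets with value ≥ 140, sorted by total size:
- #1+#2+#4+#6: size 19, value 178
- #2+#3+#4+#6: size 22, value 161
- #1+#3+#4+#6: size 25, value 164
Minimum size: 19 MB.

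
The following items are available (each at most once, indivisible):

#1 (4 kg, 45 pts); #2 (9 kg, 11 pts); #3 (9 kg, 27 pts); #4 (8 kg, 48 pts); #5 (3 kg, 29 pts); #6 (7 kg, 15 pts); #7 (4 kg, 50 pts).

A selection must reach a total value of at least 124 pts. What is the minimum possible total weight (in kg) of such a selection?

Subsets with value ≥ 124, sorted by total weight:
- #1+#5+#7: weight 11, value 124
- #4+#5+#7: weight 15, value 127
- #1+#4+#7: weight 16, value 143
- #1+#5+#6+#7: weight 18, value 139
Minimum weight: 11 kg.

11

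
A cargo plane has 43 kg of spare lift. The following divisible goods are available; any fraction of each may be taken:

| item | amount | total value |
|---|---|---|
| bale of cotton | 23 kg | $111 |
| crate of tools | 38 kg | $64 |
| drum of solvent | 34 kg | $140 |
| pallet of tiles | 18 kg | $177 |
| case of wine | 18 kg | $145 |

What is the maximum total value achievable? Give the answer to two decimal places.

355.78

Take in order of value per unit:
- pallet of tiles (177/18 per unit): all 18 → value 177, running total 177.00
- case of wine (145/18 per unit): all 18 → value 145, running total 322.00
- bale of cotton (111/23 per unit): 7 of 23 → value 7×111/23 = 33.7826, running total 355.78
Total 355.78.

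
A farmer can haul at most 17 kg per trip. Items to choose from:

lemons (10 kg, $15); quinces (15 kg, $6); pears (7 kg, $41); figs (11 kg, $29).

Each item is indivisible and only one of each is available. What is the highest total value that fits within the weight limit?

$56

Check high-value combinations within 17 kg:
- lemons+pears: weight 10+7=17, value 15+41=56
- pears: weight 7, value 41
- figs: weight 11, value 29
Best: $56.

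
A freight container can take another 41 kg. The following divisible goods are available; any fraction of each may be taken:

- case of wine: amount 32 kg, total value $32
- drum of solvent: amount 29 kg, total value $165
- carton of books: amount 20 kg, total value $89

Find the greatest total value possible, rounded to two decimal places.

Take in order of value per unit:
- drum of solvent (165/29 per unit): all 29 → value 165, running total 165.00
- carton of books (89/20 per unit): 12 of 20 → value 12×89/20 = 53.4000, running total 218.40
Total 218.40.

218.40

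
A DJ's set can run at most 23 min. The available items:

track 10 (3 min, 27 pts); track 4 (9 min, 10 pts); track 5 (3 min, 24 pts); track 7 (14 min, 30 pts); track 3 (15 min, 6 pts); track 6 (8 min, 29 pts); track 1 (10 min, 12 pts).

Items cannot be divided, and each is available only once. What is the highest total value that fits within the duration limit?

90 pts

Check high-value combinations within 23 min:
- track 10+track 4+track 5+track 6: duration 3+9+3+8=23, value 27+10+24+29=90
- track 10+track 5+track 7: duration 3+3+14=20, value 27+24+30=81
- track 10+track 5+track 6: duration 3+3+8=14, value 27+24+29=80
- track 10+track 6+track 1: duration 3+8+10=21, value 27+29+12=68
Best: 90 pts.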